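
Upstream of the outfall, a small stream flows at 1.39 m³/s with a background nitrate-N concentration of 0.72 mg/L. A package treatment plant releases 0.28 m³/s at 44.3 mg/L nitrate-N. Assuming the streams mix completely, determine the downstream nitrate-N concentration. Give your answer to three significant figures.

8.03 mg/L

After mixing, C = (1.390·0.7200 + 0.2800·44.30) / 1.670 = 13.40/1.670 = 8.027 mg/L.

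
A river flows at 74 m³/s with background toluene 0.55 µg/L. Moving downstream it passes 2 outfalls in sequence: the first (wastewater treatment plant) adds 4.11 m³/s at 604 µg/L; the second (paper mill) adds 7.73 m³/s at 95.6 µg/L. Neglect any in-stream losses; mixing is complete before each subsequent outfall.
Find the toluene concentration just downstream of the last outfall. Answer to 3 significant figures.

38.0 µg/L

Outfall 1: combined Q = 78.11 m³/s; C = (74.00·0.5500 + 4.110·604.0)/78.11 = 32.30 µg/L.
Outfall 2: combined Q = 85.84 m³/s; C = (78.11·32.30 + 7.730·95.60)/85.84 = 38.00 µg/L.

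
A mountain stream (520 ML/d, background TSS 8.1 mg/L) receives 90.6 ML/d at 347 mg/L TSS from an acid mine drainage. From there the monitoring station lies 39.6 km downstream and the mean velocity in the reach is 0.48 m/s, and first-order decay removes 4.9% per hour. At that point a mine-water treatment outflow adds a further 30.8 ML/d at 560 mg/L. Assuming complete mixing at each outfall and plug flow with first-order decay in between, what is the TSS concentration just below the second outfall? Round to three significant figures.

Conservation of mass: C = (520.0·8.100 + 90.60·347.0) / 610.6 = 35650/610.6 = 58.39 mg/L; combined flow 610.6 ML/d.
Travel time t = 39.6·1000 / 0.48 = 82500 s = 22.92 h.
4.9%/h lost → k = −ln(1 − 0.049) = 0.05024 h⁻¹.
First-order decay: C = 58.39·exp(−k·t) = 58.39·0.3162 = 18.46 mg/L.
At the second outfall, C = (610.6·18.46 + 30.80·560.0) / (610.6 + 30.80) = 44.47 mg/L.

44.5 mg/L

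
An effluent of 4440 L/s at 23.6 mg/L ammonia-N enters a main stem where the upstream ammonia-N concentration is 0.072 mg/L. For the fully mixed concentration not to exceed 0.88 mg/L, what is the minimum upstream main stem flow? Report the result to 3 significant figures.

Set C_mix = 0.88: (Q·0.07200 + 4440·23.60) / (Q + 4440) = 0.88
→ Q = 4440·(23.60 − 0.88)/(0.88 − 0.07200) = 124800 L/s.

125000 L/s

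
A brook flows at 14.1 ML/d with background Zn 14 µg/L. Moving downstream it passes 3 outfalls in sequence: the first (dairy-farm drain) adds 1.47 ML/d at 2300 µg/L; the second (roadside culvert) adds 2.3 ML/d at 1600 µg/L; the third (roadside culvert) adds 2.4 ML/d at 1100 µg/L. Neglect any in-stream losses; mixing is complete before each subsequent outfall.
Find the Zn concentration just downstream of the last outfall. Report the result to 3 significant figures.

488 µg/L

Outfall 1: combined Q = 15.57 ML/d; C = (14.10·14.00 + 1.470·2300)/15.57 = 229.8 µg/L.
Outfall 2: combined Q = 17.87 ML/d; C = (15.57·229.8 + 2.300·1600)/17.87 = 406.2 µg/L.
Outfall 3: combined Q = 20.27 ML/d; C = (17.87·406.2 + 2.400·1100)/20.27 = 488.3 µg/L.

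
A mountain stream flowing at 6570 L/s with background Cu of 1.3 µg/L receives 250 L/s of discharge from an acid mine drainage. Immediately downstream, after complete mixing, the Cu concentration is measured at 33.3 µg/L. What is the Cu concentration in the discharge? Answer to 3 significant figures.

Mass balance: 6570·1.300 + 250.0·Cₑ = 6820·33.30
→ Cₑ = (6820·33.30 − 6570·1.300) / 250.0 = 874.3 µg/L.

874 µg/L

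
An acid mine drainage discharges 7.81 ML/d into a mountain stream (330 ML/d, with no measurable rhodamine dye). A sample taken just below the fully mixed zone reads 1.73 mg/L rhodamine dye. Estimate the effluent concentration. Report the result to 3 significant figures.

Mass balance: 330.0·0 + 7.810·Cₑ = 337.8·1.730
→ Cₑ = (337.8·1.730 − 330.0·0) / 7.810 = 74.83 mg/L.

74.8 mg/L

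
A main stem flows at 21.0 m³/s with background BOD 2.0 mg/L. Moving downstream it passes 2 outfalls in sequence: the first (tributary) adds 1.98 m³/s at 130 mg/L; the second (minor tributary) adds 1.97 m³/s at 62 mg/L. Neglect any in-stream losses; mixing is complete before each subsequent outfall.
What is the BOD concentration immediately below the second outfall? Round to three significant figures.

Outfall 1: combined Q = 22.98 m³/s; C = (21.00·2.000 + 1.980·130.0)/22.98 = 13.03 mg/L.
Outfall 2: combined Q = 24.95 m³/s; C = (22.98·13.03 + 1.970·62.00)/24.95 = 16.90 mg/L.

16.9 mg/L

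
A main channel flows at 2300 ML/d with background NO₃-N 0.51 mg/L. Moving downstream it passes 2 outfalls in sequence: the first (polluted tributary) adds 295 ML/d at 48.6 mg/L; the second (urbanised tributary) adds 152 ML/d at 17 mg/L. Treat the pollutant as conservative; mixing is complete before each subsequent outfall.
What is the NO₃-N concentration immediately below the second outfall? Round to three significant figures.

After outfall 1: Q = 2300 + 295.0 = 2595 ML/d; C = (2300·0.5100 + 295.0·48.60)/2595 = 5.977 mg/L.
After outfall 2: Q = 2595 + 152.0 = 2747 ML/d; C = (2595·5.977 + 152.0·17.00)/2747 = 6.587 mg/L.

6.59 mg/L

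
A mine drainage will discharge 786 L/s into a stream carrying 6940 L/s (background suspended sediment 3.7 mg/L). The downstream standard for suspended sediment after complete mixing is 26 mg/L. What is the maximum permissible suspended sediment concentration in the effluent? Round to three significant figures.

223 mg/L

At the limit, (Qr·Cr + Qe·Cₑ)/(Qr + Qe) = 26:
Cₑ = (7726·26 − 6940·3.700) / 786.0 = 222.9 mg/L.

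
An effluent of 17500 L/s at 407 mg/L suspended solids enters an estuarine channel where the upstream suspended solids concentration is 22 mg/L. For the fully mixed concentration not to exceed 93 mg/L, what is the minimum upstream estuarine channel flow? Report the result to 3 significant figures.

77400 L/s

Set C_mix = 93: (Q·22.00 + 17500·407.0) / (Q + 17500) = 93
→ Q = 17500·(407.0 − 93)/(93 − 22.00) = 77390 L/s.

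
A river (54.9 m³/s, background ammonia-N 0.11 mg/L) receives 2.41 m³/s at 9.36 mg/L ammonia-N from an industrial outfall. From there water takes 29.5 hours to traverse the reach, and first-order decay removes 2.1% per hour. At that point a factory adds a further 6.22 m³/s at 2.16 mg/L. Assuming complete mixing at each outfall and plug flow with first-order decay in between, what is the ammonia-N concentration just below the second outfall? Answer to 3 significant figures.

After mixing, C = (54.90·0.1100 + 2.410·9.360) / 57.31 = 28.60/57.31 = 0.4990 mg/L; combined flow 57.31 m³/s.
2.1%/h lost → k = −ln(1 − 0.021) = 0.02122 h⁻¹.
After decay, C = 0.4990 × e^(−kt) = 0.4990 × 0.5347 = 0.2668 mg/L.
At the second outfall, C = (57.31·0.2668 + 6.220·2.160) / (57.31 + 6.220) = 0.4521 mg/L.

0.452 mg/L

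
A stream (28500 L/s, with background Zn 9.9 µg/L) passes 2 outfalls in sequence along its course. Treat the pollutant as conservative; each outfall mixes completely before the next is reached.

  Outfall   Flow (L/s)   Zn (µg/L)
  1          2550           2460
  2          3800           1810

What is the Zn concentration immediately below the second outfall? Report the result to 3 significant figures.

Outfall 1: combined Q = 31050 L/s; C = (28500·9.900 + 2550·2460)/31050 = 211.1 µg/L.
Outfall 2: combined Q = 34850 L/s; C = (31050·211.1 + 3800·1810)/34850 = 385.5 µg/L.

385 µg/L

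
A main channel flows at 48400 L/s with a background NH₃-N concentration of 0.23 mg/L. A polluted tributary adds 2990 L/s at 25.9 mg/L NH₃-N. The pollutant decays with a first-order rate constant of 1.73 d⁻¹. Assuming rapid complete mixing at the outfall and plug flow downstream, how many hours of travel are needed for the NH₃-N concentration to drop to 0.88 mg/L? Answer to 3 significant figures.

9.33 h

Mass balance: C = (48400·0.2300 + 2990·25.90) / 51390 = 88570/51390 = 1.724 mg/L.
1.724·exp(−k·t) = 0.88 → t = ln(1.724/0.88)/k = 33570 s = 9.326 h.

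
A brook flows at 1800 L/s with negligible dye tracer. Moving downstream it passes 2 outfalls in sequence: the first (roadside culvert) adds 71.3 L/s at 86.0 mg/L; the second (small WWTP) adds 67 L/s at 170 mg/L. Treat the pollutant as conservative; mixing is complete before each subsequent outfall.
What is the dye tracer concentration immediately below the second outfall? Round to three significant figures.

After outfall 1: Q = 1800 + 71.30 = 1871 L/s; C = (1800·0 + 71.30·86.00)/1871 = 3.277 mg/L.
After outfall 2: Q = 1871 + 67.00 = 1938 L/s; C = (1871·3.277 + 67.00·170.0)/1938 = 9.040 mg/L.

9.04 mg/L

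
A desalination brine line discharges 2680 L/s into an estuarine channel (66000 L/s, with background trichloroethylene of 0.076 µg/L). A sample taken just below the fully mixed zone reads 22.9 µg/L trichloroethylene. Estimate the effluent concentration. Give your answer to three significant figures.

585 µg/L

Mass balance: 66000·0.07600 + 2680·Cₑ = 68680·22.90
→ Cₑ = (68680·22.90 − 66000·0.07600) / 2680 = 585.0 µg/L.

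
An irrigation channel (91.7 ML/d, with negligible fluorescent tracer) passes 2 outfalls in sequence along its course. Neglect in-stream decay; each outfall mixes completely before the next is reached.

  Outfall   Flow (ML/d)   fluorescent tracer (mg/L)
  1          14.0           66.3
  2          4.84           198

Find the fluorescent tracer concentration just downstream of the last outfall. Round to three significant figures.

After outfall 1: Q = 91.70 + 14.00 = 105.7 ML/d; C = (91.70·0 + 14.00·66.30)/105.7 = 8.781 mg/L.
After outfall 2: Q = 105.7 + 4.840 = 110.5 ML/d; C = (105.7·8.781 + 4.840·198.0)/110.5 = 17.07 mg/L.

17.1 mg/L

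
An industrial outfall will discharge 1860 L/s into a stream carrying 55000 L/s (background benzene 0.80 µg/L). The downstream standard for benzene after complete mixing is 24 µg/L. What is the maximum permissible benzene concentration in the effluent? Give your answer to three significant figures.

710 µg/L

At the limit, (Qr·Cr + Qe·Cₑ)/(Qr + Qe) = 24:
Cₑ = (56860·24 − 55000·0.8000) / 1860 = 710.0 µg/L.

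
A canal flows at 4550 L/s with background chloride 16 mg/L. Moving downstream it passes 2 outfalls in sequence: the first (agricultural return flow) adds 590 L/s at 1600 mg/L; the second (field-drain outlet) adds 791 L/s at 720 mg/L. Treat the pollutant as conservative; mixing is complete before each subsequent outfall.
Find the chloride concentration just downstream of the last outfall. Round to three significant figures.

267 mg/L

After outfall 1: Q = 4550 + 590.0 = 5140 L/s; C = (4550·16.00 + 590.0·1600)/5140 = 197.8 mg/L.
After outfall 2: Q = 5140 + 791.0 = 5931 L/s; C = (5140·197.8 + 791.0·720.0)/5931 = 267.5 mg/L.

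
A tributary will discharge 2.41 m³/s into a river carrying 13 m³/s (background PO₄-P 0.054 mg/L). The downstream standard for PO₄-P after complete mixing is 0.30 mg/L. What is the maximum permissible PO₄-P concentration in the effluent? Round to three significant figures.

1.63 mg/L

At the limit, (Qr·Cr + Qe·Cₑ)/(Qr + Qe) = 0.30:
Cₑ = (15.41·0.30 − 13.00·0.05400) / 2.410 = 1.627 mg/L.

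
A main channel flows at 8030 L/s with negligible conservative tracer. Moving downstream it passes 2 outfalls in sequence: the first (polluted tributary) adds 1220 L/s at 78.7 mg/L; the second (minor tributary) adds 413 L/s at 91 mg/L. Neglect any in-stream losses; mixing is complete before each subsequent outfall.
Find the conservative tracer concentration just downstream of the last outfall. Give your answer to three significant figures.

13.8 mg/L

Outfall 1: combined Q = 9250 L/s; C = (8030·0 + 1220·78.70)/9250 = 10.38 mg/L.
Outfall 2: combined Q = 9663 L/s; C = (9250·10.38 + 413.0·91.00)/9663 = 13.83 mg/L.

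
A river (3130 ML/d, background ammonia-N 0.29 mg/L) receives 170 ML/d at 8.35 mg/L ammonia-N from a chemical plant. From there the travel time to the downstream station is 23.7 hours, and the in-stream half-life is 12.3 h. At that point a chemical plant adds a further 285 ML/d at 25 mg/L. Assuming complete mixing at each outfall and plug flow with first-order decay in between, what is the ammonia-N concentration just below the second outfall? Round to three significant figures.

Mixed concentration C = ΣQC/ΣQ = (3130·0.2900 + 170.0·8.350) / 3300 = 2327/3300 = 0.7052 mg/L; combined flow 3300 ML/d.
Half-life 12.3 h → k = ln 2 / 12.3 = 0.05635 h⁻¹ = 1.352 d⁻¹.
First-order decay: C = 0.7052·exp(−k·t) = 0.7052·0.2630 = 0.1855 mg/L.
Second outfall: C = (3300·0.1855 + 285.0·25.00)/3585 = 2.158 mg/L.

2.16 mg/L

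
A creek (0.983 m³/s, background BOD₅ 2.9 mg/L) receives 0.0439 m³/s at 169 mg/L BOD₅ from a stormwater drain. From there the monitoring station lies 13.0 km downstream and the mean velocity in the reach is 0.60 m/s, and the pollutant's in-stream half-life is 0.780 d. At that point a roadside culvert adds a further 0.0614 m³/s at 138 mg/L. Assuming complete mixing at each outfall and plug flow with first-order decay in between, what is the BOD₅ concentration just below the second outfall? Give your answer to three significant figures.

Flow-weighted average: C = (0.9830·2.900 + 0.04390·169.0) / 1.027 = 10.27/1.027 = 10.00 mg/L; combined flow 1.027 m³/s.
Travel time t = 13.0·1000 / 0.60 = 21670 s = 6.019 h.
Half-life 0.780 d → k = ln 2 / 0.780 = 0.8887 d⁻¹.
After decay, C = 10.00 × e^(−kt) = 10.00 × 0.8002 = 8.003 mg/L.
Second outfall: C = (1.027·8.003 + 0.06140·138.0)/1.088 = 15.34 mg/L.

15.3 mg/L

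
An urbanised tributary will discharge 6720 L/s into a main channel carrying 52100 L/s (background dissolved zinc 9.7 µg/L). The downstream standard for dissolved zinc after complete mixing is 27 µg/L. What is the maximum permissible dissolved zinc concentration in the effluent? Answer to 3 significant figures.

At the limit, (Qr·Cr + Qe·Cₑ)/(Qr + Qe) = 27:
Cₑ = (58820·27 − 52100·9.700) / 6720 = 161.1 µg/L.

161 µg/L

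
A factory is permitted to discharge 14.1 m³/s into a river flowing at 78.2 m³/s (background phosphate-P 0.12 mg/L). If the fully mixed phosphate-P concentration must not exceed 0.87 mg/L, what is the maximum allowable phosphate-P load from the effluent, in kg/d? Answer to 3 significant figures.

6130 kg/d

Mass balance at the limit: 78.20·0.1200 + 14.10·Cₑ = 92.30·0.87 → Cₑ = 5.030 mg/L.
Load = 14.10 m³/s × 5.030 g/m³ × 86 400 s/d = 6127 kg/d.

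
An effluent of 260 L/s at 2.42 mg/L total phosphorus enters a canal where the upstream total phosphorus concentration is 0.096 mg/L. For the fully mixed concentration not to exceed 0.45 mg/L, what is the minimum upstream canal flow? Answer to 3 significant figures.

1450 L/s

Set C_mix = 0.45: (Q·0.09600 + 260.0·2.420) / (Q + 260.0) = 0.45
→ Q = 260.0·(2.420 − 0.45)/(0.45 − 0.09600) = 1447 L/s.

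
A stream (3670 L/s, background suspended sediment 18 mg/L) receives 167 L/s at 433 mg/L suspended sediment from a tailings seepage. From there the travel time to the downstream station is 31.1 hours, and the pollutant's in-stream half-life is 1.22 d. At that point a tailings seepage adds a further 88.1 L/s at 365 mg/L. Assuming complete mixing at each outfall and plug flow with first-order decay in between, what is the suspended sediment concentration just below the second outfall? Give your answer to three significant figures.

Conservation of mass: C = (3670·18.00 + 167.0·433.0) / 3837 = 138400/3837 = 36.06 mg/L; combined flow 3837 L/s.
Half-life 1.22 d → k = ln 2 / 1.22 = 0.5682 d⁻¹.
After decay, C = 36.06 × e^(−kt) = 36.06 × 0.4789 = 17.27 mg/L.
At the second outfall, C = (3837·17.27 + 88.10·365.0) / (3837 + 88.10) = 25.08 mg/L.

25.1 mg/L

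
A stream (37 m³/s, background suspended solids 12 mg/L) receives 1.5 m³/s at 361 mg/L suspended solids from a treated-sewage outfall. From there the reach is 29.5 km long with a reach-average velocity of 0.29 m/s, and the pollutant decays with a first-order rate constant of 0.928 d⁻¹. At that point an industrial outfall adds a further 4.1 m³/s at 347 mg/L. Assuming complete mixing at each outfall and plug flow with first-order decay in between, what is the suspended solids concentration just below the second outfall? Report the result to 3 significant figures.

41.2 mg/L

Flow-weighted average: C = (37.00·12.00 + 1.500·361.0) / 38.50 = 985.5/38.50 = 25.60 mg/L; combined flow 38.50 m³/s.
Travel time t = 29.5·1000 / 0.29 = 101700 s = 28.26 h.
Decay over the reach: 25.60·exp(−kt) = 25.60·0.3353 = 8.584 mg/L.
At the second outfall, C = (38.50·8.584 + 4.100·347.0) / (38.50 + 4.100) = 41.15 mg/L.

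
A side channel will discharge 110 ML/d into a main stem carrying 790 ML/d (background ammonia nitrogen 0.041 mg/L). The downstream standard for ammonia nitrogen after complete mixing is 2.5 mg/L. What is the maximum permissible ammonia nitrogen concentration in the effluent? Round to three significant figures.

20.2 mg/L

At the limit, (Qr·Cr + Qe·Cₑ)/(Qr + Qe) = 2.5:
Cₑ = (900.0·2.5 − 790.0·0.04100) / 110.0 = 20.16 mg/L.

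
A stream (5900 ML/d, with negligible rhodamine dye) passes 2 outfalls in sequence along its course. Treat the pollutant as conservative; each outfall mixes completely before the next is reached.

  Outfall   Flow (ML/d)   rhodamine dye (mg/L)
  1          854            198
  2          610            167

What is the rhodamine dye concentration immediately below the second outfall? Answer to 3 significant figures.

Below outfall 1: Q → 6754 ML/d, C = (5900·0 + 854.0·198.0)/6754 = 25.04 mg/L.
Below outfall 2: Q → 7364 ML/d, C = (6754·25.04 + 610.0·167.0)/7364 = 36.80 mg/L.

36.8 mg/L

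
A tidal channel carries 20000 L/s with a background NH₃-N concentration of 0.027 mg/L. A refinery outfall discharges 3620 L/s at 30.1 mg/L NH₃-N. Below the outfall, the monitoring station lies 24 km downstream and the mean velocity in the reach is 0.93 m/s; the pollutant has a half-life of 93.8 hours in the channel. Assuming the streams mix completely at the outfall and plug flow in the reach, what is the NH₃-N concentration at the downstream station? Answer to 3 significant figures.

After mixing, C = (20000·0.02700 + 3620·30.10) / 23620 = 109500/23620 = 4.636 mg/L.
Travel time t = 24·1000 / 0.93 = 25810 s = 7.168 h.
Half-life 93.8 h → k = ln 2 / 93.8 = 0.007390 h⁻¹ = 0.1774 d⁻¹.
Decay over the reach: 4.636·exp(−kt) = 4.636·0.9484 = 4.397 mg/L.

4.40 mg/L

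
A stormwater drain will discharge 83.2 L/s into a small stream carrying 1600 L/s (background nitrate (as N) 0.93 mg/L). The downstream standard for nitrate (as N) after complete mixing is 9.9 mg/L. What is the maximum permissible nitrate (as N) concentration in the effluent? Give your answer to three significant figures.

At the limit, (Qr·Cr + Qe·Cₑ)/(Qr + Qe) = 9.9:
Cₑ = (1683·9.9 − 1600·0.9300) / 83.20 = 182.4 mg/L.

182 mg/L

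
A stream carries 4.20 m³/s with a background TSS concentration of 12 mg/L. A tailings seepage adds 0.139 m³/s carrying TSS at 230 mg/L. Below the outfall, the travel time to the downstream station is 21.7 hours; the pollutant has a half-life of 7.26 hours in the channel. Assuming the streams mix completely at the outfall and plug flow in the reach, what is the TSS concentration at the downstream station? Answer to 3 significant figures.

Flow-weighted average: C = (4.200·12.00 + 0.1390·230.0) / 4.339 = 82.37/4.339 = 18.98 mg/L.
Half-life 7.26 h → k = ln 2 / 7.26 = 0.09547 h⁻¹ = 2.291 d⁻¹.
Applying C = C₀e^(−kt): 18.98 × 0.1260 = 2.391 mg/L.

2.39 mg/L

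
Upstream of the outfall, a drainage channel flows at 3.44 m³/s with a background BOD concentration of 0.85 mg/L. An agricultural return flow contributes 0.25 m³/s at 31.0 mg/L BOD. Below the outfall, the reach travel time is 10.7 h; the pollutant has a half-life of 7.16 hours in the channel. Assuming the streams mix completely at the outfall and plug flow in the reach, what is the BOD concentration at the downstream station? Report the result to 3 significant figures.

1.03 mg/L

After mixing, C = (3.440·0.8500 + 0.2500·31.00) / 3.690 = 10.67/3.690 = 2.893 mg/L.
Half-life 7.16 h → k = ln 2 / 7.16 = 0.09681 h⁻¹ = 2.323 d⁻¹.
First-order decay: C = 2.893·exp(−k·t) = 2.893·0.3549 = 1.027 mg/L.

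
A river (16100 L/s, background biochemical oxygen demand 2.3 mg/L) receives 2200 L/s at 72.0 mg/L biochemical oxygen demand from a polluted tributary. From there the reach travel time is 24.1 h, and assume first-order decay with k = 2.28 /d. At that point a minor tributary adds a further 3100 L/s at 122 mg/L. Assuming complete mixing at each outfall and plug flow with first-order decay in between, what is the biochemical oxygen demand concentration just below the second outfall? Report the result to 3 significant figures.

18.6 mg/L

Mass balance: C = (16100·2.300 + 2200·72.00) / 18300 = 195400/18300 = 10.68 mg/L; combined flow 18300 L/s.
Decay over the reach: 10.68·exp(−kt) = 10.68·0.1013 = 1.082 mg/L.
At the second outfall, C = (18300·1.082 + 3100·122.0) / (18300 + 3100) = 18.60 mg/L.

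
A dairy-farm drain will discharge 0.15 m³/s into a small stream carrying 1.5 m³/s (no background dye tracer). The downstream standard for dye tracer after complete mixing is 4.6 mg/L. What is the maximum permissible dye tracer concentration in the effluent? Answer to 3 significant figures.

50.6 mg/L

At the limit, (Qr·Cr + Qe·Cₑ)/(Qr + Qe) = 4.6:
Cₑ = (1.650·4.6 − 1.500·0) / 0.1500 = 50.60 mg/L.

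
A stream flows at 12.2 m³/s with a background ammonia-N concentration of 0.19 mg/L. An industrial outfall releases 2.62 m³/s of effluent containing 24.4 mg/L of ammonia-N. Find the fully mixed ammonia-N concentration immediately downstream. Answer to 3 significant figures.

4.47 mg/L

Mass balance: C = (12.20·0.1900 + 2.620·24.40) / 14.82 = 66.25/14.82 = 4.470 mg/L.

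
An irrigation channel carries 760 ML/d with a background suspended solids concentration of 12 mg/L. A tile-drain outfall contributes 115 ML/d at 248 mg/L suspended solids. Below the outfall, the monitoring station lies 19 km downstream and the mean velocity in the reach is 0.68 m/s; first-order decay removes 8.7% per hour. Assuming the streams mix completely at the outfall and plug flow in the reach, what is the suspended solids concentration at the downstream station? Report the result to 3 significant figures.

21.2 mg/L

Conservation of mass: C = (760.0·12.00 + 115.0·248.0) / 875.0 = 37640/875.0 = 43.02 mg/L.
Travel time t = 19·1000 / 0.68 = 27940 s = 7.761 h.
8.7%/h lost → k = −ln(1 − 0.087) = 0.09102 h⁻¹.
Decay over the reach: 43.02·exp(−kt) = 43.02·0.4934 = 21.22 mg/L.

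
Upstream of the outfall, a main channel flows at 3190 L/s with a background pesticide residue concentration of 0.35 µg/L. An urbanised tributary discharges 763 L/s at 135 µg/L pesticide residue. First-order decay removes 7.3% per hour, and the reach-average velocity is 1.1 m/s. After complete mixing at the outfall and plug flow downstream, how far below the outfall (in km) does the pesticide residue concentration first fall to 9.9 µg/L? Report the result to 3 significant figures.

51.1 km

Mixed concentration C = ΣQC/ΣQ = (3190·0.3500 + 763.0·135.0) / 3953 = 104100/3953 = 26.34 µg/L.
7.3%/h lost → k = −ln(1 − 0.073) = 0.07580 h⁻¹.
Set 26.34·exp(−k·t) = 9.9 → t = ln(26.34/9.9)/k = 46470 s = 12.91 h.
Distance = v·t = 1.1·46470 = 51120 m = 51.12 km.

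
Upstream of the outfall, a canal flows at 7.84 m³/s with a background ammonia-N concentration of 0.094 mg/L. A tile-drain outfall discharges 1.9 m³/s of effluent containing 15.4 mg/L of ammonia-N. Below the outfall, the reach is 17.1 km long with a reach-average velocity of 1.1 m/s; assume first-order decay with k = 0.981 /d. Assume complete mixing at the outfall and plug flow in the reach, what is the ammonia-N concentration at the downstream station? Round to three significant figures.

2.58 mg/L

Conservation of mass: C = (7.840·0.09400 + 1.900·15.40) / 9.740 = 30.00/9.740 = 3.080 mg/L.
Travel time t = 17.1·1000 / 1.1 = 15550 s = 4.318 h.
After decay, C = 3.080 × e^(−kt) = 3.080 × 0.8382 = 2.581 mg/L.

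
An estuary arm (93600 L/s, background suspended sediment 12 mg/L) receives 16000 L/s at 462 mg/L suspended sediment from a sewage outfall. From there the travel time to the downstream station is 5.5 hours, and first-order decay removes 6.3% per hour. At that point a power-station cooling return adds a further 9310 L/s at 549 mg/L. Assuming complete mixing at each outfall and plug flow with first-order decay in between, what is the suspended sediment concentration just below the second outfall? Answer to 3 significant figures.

Mass balance: C = (93600·12.00 + 16000·462.0) / 109600 = 8515000/109600 = 77.69 mg/L; combined flow 109600 L/s.
6.3%/h lost → k = −ln(1 − 0.063) = 0.06507 h⁻¹.
Applying C = C₀e^(−kt): 77.69 × 0.6991 = 54.32 mg/L.
Second outfall: C = (109600·54.32 + 9310·549.0)/118900 = 93.05 mg/L.

93.0 mg/L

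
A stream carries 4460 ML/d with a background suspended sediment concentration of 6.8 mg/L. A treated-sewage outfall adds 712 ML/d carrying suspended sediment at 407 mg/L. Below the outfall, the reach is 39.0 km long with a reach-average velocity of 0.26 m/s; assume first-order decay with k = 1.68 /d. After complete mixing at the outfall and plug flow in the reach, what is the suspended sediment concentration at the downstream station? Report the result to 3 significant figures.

3.35 mg/L

Conservation of mass: C = (4460·6.800 + 712.0·407.0) / 5172 = 320100/5172 = 61.89 mg/L.
Travel time t = 39.0·1000 / 0.26 = 150000 s = 41.67 h.
First-order decay: C = 61.89·exp(−k·t) = 61.89·0.05411 = 3.349 mg/L.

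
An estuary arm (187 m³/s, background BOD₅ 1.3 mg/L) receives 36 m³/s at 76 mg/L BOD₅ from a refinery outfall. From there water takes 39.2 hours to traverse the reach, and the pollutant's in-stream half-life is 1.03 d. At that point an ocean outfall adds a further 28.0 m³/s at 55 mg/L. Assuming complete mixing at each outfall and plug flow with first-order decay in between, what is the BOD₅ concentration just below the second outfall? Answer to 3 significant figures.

10.1 mg/L

After mixing, C = (187.0·1.300 + 36.00·76.00) / 223.0 = 2979/223.0 = 13.36 mg/L; combined flow 223.0 m³/s.
Half-life 1.03 d → k = ln 2 / 1.03 = 0.6730 d⁻¹.
After decay, C = 13.36 × e^(−kt) = 13.36 × 0.3331 = 4.451 mg/L.
At the second outfall, C = (223.0·4.451 + 28.00·55.00) / (223.0 + 28.00) = 10.09 mg/L.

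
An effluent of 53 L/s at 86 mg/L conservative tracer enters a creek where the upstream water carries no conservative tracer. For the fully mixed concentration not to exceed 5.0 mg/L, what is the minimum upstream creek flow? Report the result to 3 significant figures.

Set C_mix = 5.0: (Q·0 + 53.00·86.00) / (Q + 53.00) = 5.0
→ Q = 53.00·(86.00 − 5.0)/(5.0 − 0) = 858.6 L/s.

859 L/s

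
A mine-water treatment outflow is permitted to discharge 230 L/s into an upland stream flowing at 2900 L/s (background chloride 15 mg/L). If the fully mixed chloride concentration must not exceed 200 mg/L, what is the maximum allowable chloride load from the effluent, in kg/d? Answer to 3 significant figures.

50300 kg/d

Mass balance at the limit: 2900·15.00 + 230.0·Cₑ = 3130·200 → Cₑ = 2533 mg/L.
230.0 L/s = 0.2300 m³/s. Load = 0.2300 m³/s × 2533 g/m³ × 86 400 s/d = 50330 kg/d.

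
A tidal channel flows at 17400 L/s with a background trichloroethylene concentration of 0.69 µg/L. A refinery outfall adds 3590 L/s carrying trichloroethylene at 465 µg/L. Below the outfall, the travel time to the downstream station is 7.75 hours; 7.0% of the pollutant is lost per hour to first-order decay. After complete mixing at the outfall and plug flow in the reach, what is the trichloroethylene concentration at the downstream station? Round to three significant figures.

Mass balance: C = (17400·0.6900 + 3590·465.0) / 20990 = 1681000/20990 = 80.10 µg/L.
7.0%/h lost → k = −ln(1 − 0.07) = 0.07257 h⁻¹.
Applying C = C₀e^(−kt): 80.10 × 0.5698 = 45.64 µg/L.

45.6 µg/L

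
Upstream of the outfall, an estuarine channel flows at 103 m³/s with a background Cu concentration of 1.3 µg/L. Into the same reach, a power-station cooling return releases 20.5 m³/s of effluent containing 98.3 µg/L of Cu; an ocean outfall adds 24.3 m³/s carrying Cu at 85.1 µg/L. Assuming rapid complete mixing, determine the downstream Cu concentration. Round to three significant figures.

28.5 µg/L

Mass balance: C = (103.0·1.300 + 20.50·98.30 + 24.30·85.10) / 147.8 = 4217/147.8 = 28.53 µg/L.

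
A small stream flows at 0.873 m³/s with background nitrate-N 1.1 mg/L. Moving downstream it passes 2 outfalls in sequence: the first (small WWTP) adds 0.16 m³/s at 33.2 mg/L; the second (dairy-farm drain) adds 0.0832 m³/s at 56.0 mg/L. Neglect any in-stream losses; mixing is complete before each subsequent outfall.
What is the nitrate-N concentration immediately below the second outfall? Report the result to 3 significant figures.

9.79 mg/L

Below outfall 1: Q → 1.033 m³/s, C = (0.8730·1.100 + 0.1600·33.20)/1.033 = 6.072 mg/L.
Below outfall 2: Q → 1.116 m³/s, C = (1.033·6.072 + 0.08320·56.00)/1.116 = 9.793 mg/L.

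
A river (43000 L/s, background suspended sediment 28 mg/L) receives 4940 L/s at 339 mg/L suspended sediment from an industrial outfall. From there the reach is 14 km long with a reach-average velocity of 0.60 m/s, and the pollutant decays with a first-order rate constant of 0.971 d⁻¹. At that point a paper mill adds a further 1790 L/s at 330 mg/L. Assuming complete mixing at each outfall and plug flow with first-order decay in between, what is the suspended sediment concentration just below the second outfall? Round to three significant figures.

Flow-weighted average: C = (43000·28.00 + 4940·339.0) / 47940 = 2879000/47940 = 60.05 mg/L; combined flow 47940 L/s.
Travel time t = 14·1000 / 0.60 = 23330 s = 6.481 h.
After decay, C = 60.05 × e^(−kt) = 60.05 × 0.7693 = 46.20 mg/L.
At the second outfall, C = (47940·46.20 + 1790·330.0) / (47940 + 1790) = 56.41 mg/L.

56.4 mg/L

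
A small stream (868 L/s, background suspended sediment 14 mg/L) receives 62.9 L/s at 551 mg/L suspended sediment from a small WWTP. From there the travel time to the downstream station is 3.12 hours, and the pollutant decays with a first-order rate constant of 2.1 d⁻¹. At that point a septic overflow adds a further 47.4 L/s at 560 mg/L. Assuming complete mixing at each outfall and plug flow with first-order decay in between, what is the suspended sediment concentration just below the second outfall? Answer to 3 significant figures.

63.5 mg/L

Mixed concentration C = ΣQC/ΣQ = (868.0·14.00 + 62.90·551.0) / 930.9 = 46810/930.9 = 50.28 mg/L; combined flow 930.9 L/s.
After decay, C = 50.28 × e^(−kt) = 50.28 × 0.7611 = 38.27 mg/L.
At the second outfall, C = (930.9·38.27 + 47.40·560.0) / (930.9 + 47.40) = 63.55 mg/L.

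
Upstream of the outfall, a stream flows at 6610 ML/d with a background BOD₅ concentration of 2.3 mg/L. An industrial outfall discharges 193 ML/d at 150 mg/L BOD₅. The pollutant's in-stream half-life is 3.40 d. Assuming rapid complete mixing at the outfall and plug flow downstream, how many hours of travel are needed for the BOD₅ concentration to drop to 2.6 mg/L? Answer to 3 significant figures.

108 h

Flow-weighted average: C = (6610·2.300 + 193.0·150.0) / 6803 = 44150/6803 = 6.490 mg/L.
Half-life 3.40 d → k = ln 2 / 3.40 = 0.2039 d⁻¹.
6.490·exp(−k·t) = 2.6 → t = ln(6.490/2.6)/k = 387700 s = 107.7 h.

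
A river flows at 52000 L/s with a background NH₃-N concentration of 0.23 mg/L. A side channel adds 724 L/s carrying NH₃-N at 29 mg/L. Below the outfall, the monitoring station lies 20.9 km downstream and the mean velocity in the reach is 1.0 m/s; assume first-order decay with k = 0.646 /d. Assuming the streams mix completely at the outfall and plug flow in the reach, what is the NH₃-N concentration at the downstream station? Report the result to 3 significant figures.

Mixed concentration C = ΣQC/ΣQ = (52000·0.2300 + 724.0·29.00) / 52720 = 32960/52720 = 0.6251 mg/L.
Travel time t = 20.9·1000 / 1.0 = 20900 s = 5.806 h.
First-order decay: C = 0.6251·exp(−k·t) = 0.6251·0.8553 = 0.5346 mg/L.

0.535 mg/L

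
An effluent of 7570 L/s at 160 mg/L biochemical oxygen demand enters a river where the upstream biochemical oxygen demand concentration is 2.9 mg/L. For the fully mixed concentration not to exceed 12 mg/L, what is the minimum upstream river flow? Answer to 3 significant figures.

Set C_mix = 12: (Q·2.900 + 7570·160.0) / (Q + 7570) = 12
→ Q = 7570·(160.0 − 12)/(12 − 2.900) = 123100 L/s.

123000 L/s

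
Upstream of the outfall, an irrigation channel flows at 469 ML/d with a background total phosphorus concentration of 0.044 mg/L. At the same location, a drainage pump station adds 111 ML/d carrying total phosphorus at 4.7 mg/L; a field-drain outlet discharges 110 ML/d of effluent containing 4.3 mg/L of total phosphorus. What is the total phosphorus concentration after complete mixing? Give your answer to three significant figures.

Mixed concentration C = ΣQC/ΣQ = (469.0·0.04400 + 111.0·4.700 + 110.0·4.300) / 690.0 = 1015/690.0 = 1.472 mg/L.

1.47 mg/L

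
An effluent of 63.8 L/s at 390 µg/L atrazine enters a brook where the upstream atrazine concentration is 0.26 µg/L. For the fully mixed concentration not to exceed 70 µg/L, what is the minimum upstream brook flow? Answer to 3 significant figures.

293 L/s

Set C_mix = 70: (Q·0.2600 + 63.80·390.0) / (Q + 63.80) = 70
→ Q = 63.80·(390.0 − 70)/(70 − 0.2600) = 292.7 L/s.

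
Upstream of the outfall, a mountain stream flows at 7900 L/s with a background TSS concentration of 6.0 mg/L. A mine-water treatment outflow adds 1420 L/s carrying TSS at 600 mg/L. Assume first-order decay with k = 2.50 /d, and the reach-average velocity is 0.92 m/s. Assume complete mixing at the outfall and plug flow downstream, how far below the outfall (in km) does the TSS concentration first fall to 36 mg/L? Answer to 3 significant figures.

31.4 km

Conservation of mass: C = (7900·6.000 + 1420·600.0) / 9320 = 899400/9320 = 96.50 mg/L.
Set 96.50·exp(−k·t) = 36 → t = ln(96.50/36)/k = 34080 s = 9.466 h.
Distance = v·t = 0.92·34080 = 31350 m = 31.35 km.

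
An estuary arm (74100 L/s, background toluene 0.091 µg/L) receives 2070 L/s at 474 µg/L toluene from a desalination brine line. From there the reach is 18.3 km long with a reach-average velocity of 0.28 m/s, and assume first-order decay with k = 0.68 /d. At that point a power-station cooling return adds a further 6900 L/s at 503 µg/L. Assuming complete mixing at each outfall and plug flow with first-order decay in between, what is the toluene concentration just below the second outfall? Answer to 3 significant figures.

Flow-weighted average: C = (74100·0.09100 + 2070·474.0) / 76170 = 987900/76170 = 12.97 µg/L; combined flow 76170 L/s.
Travel time t = 18.3·1000 / 0.28 = 65360 s = 18.15 h.
First-order decay: C = 12.97·exp(−k·t) = 12.97·0.5979 = 7.754 µg/L.
Second outfall: C = (76170·7.754 + 6900·503.0)/83070 = 48.89 µg/L.

48.9 µg/L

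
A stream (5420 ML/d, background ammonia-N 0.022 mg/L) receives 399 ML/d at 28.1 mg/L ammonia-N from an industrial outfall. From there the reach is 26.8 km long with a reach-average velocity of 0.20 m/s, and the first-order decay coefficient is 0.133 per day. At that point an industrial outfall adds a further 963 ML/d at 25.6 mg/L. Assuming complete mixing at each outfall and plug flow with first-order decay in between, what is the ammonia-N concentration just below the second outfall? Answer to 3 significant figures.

4.99 mg/L

Mass balance: C = (5420·0.02200 + 399.0·28.10) / 5819 = 11330/5819 = 1.947 mg/L; combined flow 5819 ML/d.
Travel time t = 26.8·1000 / 0.20 = 134000 s = 37.22 h.
First-order decay: C = 1.947·exp(−k·t) = 1.947·0.8136 = 1.584 mg/L.
Second outfall: C = (5819·1.584 + 963.0·25.60)/6782 = 4.994 mg/L.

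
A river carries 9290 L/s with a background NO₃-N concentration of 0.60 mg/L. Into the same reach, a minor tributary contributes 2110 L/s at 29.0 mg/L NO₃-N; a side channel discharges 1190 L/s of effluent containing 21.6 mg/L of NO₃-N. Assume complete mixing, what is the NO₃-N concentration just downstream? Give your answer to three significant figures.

7.34 mg/L

Flow-weighted average: C = (9290·0.6000 + 2110·29.00 + 1190·21.60) / 12590 = 92470/12590 = 7.345 mg/L.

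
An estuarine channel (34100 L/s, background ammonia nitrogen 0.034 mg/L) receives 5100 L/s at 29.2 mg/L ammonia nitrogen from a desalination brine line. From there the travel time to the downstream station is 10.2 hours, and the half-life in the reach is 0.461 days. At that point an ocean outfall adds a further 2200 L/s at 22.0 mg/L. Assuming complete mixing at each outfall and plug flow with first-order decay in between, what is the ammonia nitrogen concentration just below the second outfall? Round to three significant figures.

3.08 mg/L

Conservation of mass: C = (34100·0.03400 + 5100·29.20) / 39200 = 150100/39200 = 3.829 mg/L; combined flow 39200 L/s.
Half-life 0.461 d → k = ln 2 / 0.461 = 1.504 d⁻¹.
Applying C = C₀e^(−kt): 3.829 × 0.5278 = 2.021 mg/L.
Second outfall: C = (39200·2.021 + 2200·22.00)/41400 = 3.082 mg/L.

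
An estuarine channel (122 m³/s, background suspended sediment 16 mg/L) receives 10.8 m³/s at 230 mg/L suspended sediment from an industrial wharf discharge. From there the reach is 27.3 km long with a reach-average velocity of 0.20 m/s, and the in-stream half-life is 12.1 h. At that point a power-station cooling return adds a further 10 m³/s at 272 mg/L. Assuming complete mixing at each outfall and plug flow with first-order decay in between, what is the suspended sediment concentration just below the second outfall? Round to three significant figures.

22.6 mg/L

Flow-weighted average: C = (122.0·16.00 + 10.80·230.0) / 132.8 = 4436/132.8 = 33.40 mg/L; combined flow 132.8 m³/s.
Travel time t = 27.3·1000 / 0.20 = 136500 s = 37.92 h.
Half-life 12.1 h → k = ln 2 / 12.1 = 0.05728 h⁻¹ = 1.375 d⁻¹.
Decay over the reach: 33.40·exp(−kt) = 33.40·0.1139 = 3.806 mg/L.
At the second outfall, C = (132.8·3.806 + 10.00·272.0) / (132.8 + 10.00) = 22.59 mg/L.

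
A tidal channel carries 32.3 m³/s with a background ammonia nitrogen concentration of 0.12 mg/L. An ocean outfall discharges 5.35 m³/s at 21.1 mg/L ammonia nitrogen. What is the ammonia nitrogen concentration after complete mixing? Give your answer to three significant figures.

Flow-weighted average: C = (32.30·0.1200 + 5.350·21.10) / 37.65 = 116.8/37.65 = 3.101 mg/L.

3.10 mg/L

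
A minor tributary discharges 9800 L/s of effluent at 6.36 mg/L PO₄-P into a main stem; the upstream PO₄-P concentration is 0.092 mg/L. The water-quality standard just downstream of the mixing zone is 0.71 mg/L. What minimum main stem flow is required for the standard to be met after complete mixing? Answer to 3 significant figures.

89600 L/s

Set C_mix = 0.71: (Q·0.09200 + 9800·6.360) / (Q + 9800) = 0.71
→ Q = 9800·(6.360 − 0.71)/(0.71 − 0.09200) = 89600 L/s.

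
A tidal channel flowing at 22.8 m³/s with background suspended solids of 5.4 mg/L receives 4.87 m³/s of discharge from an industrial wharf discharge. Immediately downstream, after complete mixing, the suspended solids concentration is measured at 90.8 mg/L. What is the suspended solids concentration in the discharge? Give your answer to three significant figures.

Mass balance: 22.80·5.400 + 4.870·Cₑ = 27.67·90.80
→ Cₑ = (27.67·90.80 − 22.80·5.400) / 4.870 = 490.6 mg/L.

491 mg/L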